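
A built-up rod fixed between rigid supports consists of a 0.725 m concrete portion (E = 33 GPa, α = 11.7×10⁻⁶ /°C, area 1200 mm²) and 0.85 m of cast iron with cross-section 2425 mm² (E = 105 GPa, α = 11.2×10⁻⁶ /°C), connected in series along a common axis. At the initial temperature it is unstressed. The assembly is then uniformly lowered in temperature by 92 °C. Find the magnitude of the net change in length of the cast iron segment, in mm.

With the walls removed the bar would change length by δ_free = Σ αᵢΔT Lᵢ = 11.7×10⁻⁶×92×725 + 11.2×10⁻⁶×92×850 = 1.656 mm.
The rigid supports impose zero overall length change; the single axial force P common to all segments must satisfy P Σ Lᵢ/(AᵢEᵢ) = δ_free.
Σ Lᵢ/(AᵢEᵢ) = 725/(1200×33×10³) + 850/(2425×105×10³) = 2.165×10⁻⁵ mm/N.
So P = 1.656 / 2.165×10⁻⁵ = 76.51 kN, tensile.
For the cast iron segment, free thermal change = 11.2×10⁻⁶×92×850 = 0.8758 mm and elastic change from P = 76510×850/(2425×105×10³) = 0.2554 mm; these oppose, so the net change is 0.62 mm (segment shortens).

|ΔL| ≈ 0.62 mm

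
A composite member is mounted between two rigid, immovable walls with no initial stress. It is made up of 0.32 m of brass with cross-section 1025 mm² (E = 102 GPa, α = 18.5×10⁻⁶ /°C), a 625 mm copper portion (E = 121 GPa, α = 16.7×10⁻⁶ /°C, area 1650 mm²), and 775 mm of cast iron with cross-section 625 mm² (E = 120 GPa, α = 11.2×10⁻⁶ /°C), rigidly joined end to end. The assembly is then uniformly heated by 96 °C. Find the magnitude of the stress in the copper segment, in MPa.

Free thermal expansion of the whole bar: Σ αᵢΔT Lᵢ = 18.5×10⁻⁶×96×320 + 16.7×10⁻⁶×96×625 + 11.2×10⁻⁶×96×775 = 2.404 mm.
The walls prevent any net length change, so an axial force P (same in every segment) develops. Compatibility: P · Σ Lᵢ/(AᵢEᵢ) = δ_free.
The series flexibility is Σ Lᵢ/(AᵢEᵢ) = 320/(1025×102×10³) + 625/(1650×121×10³) + 775/(625×120×10³) = 1.652×10⁻⁵ mm/N.
So P = 2.404 / 1.652×10⁻⁵ = 145.5 kN, compressive.
σ_{copper} = P / A = 145500 / 1650 = 88.16 MPa.

σ ≈ 88.2 MPa (compressive)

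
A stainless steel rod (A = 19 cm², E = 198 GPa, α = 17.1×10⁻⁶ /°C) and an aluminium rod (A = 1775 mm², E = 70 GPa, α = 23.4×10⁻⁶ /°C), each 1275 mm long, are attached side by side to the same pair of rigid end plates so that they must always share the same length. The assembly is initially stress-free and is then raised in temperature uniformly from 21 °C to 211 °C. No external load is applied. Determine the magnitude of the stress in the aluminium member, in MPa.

Equilibrium of a rigid end plate with no external load gives equal and opposite internal forces ±P in the two members. Since α_{aluminium} > α_{stainless steel}, heating drives the aluminium into compression and the stainless steel into tension.
Setting the final lengths equal and cancelling L: (α₁ − α₂)ΔT = P/(A₁E₁) + P/(A₂E₂).
|α₁ − α₂|·ΔT = 6.3×10⁻⁶ × 190 = 0.001197.
1/(A₁E₁) + 1/(A₂E₂) = 1/(1900×198×10³) + 1/(1775×70×10³) = 1.071×10⁻⁸ N⁻¹.
So P = 0.001197 / 1.071×10⁻⁸ = 111.8 kN.
σ_{aluminium} = P/A₂ = 111800/1775 = 62.99 MPa, compressive.

σ ≈ 63 MPa (compressive)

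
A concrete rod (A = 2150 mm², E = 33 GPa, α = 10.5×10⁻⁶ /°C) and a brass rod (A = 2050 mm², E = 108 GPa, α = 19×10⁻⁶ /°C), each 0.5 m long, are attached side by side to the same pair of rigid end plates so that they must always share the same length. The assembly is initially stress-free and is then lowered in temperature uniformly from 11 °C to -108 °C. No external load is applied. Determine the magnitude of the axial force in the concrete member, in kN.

The brass has the larger α, so on cooling it would change length more than the concrete if both were free. The rigid plates force a common final length, so the brass is put into tension and the concrete into compression, with equal and opposite forces P (no external load).
Compatibility of the two members (thermal + elastic change equal): (α₁ − α₂)ΔT = P·[1/(A₁E₁) + 1/(A₂E₂)].
|α₁ − α₂|·ΔT = 8.5×10⁻⁶ × 119 = 0.001012.
1/(A₁E₁) + 1/(A₂E₂) = 1/(2150×33×10³) + 1/(2050×108×10³) = 1.861×10⁻⁸ N⁻¹.
So P = 0.001012 / 1.861×10⁻⁸ = 54.35 kN.

P ≈ 54.3 kN (compressive in the concrete)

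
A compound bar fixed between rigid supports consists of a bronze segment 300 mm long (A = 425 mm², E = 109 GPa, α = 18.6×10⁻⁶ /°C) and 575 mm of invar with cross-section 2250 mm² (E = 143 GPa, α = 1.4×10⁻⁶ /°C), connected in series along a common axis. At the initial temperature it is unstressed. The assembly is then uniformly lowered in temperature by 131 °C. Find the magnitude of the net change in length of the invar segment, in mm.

|ΔL| ≈ 0.0754 mm

With the walls removed the bar would change length by δ_free = Σ αᵢΔT Lᵢ = 18.6×10⁻⁶×131×300 + 1.4×10⁻⁶×131×575 = 0.8364 mm.
Since the ends are fixed, an axial force P builds up, equal in every segment, with P · Σ Lᵢ/(AᵢEᵢ) = δ_free.
The series flexibility is Σ Lᵢ/(AᵢEᵢ) = 300/(425×109×10³) + 575/(2250×143×10³) = 8.263×10⁻⁶ mm/N.
P = 0.8364 / 8.263×10⁻⁶ = 101200 N = 101.2 kN, tensile.
For the invar segment, free thermal change = 1.4×10⁻⁶×131×575 = 0.1055 mm and elastic change from P = 101200×575/(2250×143×10³) = 0.1809 mm; these oppose, so the net change is 0.0754 mm (segment lengthens).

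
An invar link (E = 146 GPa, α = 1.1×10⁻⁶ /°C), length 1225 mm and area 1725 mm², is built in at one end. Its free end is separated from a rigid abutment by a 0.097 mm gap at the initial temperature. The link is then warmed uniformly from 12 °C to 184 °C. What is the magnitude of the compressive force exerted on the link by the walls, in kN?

Unrestrained expansion: δ_free = αΔT L = 1.1×10⁻⁶ × 172 × 1225 = 0.2318 mm.
The gap closes (δ_free > 0.097 mm) and the wall then resists a further 0.2318 − 0.097 = 0.1348 mm of expansion.
That suppressed elongation corresponds to σ = E·Δ/L = 146×10³ × 0.1348/1225 = 16.06 MPa.
Force on the wall = σA = 16.06 × 1725 mm² = 27.71 kN.

P ≈ 27.7 kN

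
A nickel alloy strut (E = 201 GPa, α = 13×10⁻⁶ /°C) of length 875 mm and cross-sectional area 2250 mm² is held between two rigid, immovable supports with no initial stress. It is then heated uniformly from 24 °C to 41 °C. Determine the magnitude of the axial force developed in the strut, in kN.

P ≈ 99.9 kN (compressive)

Full restraint means ε = 0, so the stress is σ = EαΔT = 201×10³ × 13×10⁻⁶ × 17 = 44.42 MPa.
P = AEαΔT = 2250 × 201×10³ × 13×10⁻⁶ × 17 = 99.95 kN (compressive).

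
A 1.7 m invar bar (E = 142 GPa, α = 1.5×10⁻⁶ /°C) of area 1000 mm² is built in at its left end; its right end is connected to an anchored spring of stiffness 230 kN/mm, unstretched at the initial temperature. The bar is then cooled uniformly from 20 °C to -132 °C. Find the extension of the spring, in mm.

The unrestrained thermal change is αΔT L = 1.5×10⁻⁶ × 152 × 1700 = 0.3876 mm.
Let P be the tensile force in the spring. The bar extends elastically by PL/(AE) and the spring stretches by P/k; together these equal δ_free.
So P = δ_free / [L/(AE) + 1/k] = 0.3876 / [ 1700/(1000×142×10³) + 1/(230×10³) ].
P = 0.3876 / 1.632×10⁻⁵ = 23750 N.
Spring extension = P/k = 23750/(230×10³) = 0.1033 mm.

δ ≈ 0.103 mm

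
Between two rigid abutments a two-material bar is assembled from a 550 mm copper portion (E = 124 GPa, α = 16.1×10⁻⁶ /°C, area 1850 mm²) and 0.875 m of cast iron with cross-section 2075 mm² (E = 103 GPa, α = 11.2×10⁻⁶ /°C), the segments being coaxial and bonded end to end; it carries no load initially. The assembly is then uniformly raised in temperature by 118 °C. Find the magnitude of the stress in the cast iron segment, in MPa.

If the supports were absent, the total length change would be Σ αᵢΔT Lᵢ = 16.1×10⁻⁶×118×550 + 11.2×10⁻⁶×118×875 = 2.201 mm.
The walls prevent any net length change, so an axial force P (same in every segment) develops. Compatibility: P · Σ Lᵢ/(AᵢEᵢ) = δ_free.
The series flexibility is Σ Lᵢ/(AᵢEᵢ) = 550/(1850×124×10³) + 875/(2075×103×10³) = 6.492×10⁻⁶ mm/N.
So P = 2.201 / 6.492×10⁻⁶ = 339.1 kN, compressive.
σ_{cast iron} = P / A = 339100 / 2075 = 163.4 MPa.

σ ≈ 163 MPa (compressive)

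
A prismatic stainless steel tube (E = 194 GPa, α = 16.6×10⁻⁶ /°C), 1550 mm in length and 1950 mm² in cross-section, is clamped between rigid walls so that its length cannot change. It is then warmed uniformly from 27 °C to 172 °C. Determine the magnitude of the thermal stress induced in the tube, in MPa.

Because both ends are immovable the net strain is zero, and the suppressed thermal strain is αΔT = 16.6×10⁻⁶ × 145 = 2407×10⁻⁶.
Hence σ = E·αΔT = 194×10³ × 2407×10⁻⁶ = 467 MPa, compressive.

σ ≈ 467 MPa (compressive)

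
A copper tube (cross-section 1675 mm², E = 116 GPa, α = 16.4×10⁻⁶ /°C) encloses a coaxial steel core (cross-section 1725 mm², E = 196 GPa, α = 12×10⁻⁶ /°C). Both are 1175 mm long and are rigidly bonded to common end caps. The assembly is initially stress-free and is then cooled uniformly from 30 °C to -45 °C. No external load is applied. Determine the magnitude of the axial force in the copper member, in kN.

P ≈ 40.7 kN (tensile in the copper)

Both members must finish at the same length. With the larger α, the copper tends to over-contract; the plates restrain it, putting the copper in tension and the steel in compression. With no external load the two internal forces are equal and opposite, magnitude P.
Compatibility of the two members (thermal + elastic change equal): (α₁ − α₂)ΔT = P·[1/(A₁E₁) + 1/(A₂E₂)].
|α₁ − α₂|·ΔT = 4.4×10⁻⁶ × 75 = 0.00033.
1/(A₁E₁) + 1/(A₂E₂) = 1/(1675×116×10³) + 1/(1725×196×10³) = 8.104×10⁻⁹ N⁻¹.
P = 0.00033 / 8.104×10⁻⁹ = 40720 N = 40.72 kN.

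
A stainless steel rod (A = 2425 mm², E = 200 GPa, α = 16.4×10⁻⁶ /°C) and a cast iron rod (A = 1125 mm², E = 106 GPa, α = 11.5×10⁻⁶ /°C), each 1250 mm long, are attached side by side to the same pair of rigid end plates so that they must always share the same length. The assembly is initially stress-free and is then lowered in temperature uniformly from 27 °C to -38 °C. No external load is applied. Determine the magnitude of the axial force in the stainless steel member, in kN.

The stainless steel has the larger α, so on cooling it would change length more than the cast iron if both were free. The rigid plates force a common final length, so the stainless steel is put into tension and the cast iron into compression, with equal and opposite forces P (no external load).
Setting the final lengths equal and cancelling L: (α₁ − α₂)ΔT = P/(A₁E₁) + P/(A₂E₂).
|α₁ − α₂|·ΔT = 4.9×10⁻⁶ × 65 = 0.0003185.
1/(A₁E₁) + 1/(A₂E₂) = 1/(2425×200×10³) + 1/(1125×106×10³) = 1.045×10⁻⁸ N⁻¹.
P = 0.0003185 / 1.045×10⁻⁸ = 30490 N = 30.49 kN.

P ≈ 30.5 kN (tensile in the stainless steel)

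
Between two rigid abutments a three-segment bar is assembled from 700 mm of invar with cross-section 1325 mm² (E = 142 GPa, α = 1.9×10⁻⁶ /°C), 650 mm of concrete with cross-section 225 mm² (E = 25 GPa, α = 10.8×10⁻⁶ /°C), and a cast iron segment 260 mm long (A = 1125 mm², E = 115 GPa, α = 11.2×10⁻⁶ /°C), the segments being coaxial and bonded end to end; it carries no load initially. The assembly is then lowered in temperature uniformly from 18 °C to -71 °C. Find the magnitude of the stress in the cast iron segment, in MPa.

σ ≈ 7.35 MPa (tensile)

If the supports were absent, the total length change would be Σ αᵢΔT Lᵢ = 1.9×10⁻⁶×89×700 + 10.8×10⁻⁶×89×650 + 11.2×10⁻⁶×89×260 = 1.002 mm.
The walls prevent any net length change, so an axial force P (same in every segment) develops. Compatibility: P · Σ Lᵢ/(AᵢEᵢ) = δ_free.
The series flexibility is Σ Lᵢ/(AᵢEᵢ) = 700/(1325×142×10³) + 650/(225×25×10³) + 260/(1125×115×10³) = 0.0001213 mm/N.
P = 1.002 / 0.0001213 = 8264 N = 8.264 kN, tensile.
σ_{cast iron} = P / A = 8264 / 1125 = 7.346 MPa.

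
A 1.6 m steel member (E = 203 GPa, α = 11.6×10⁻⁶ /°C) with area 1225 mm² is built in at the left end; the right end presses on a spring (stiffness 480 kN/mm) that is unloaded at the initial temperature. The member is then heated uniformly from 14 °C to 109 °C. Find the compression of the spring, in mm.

δ ≈ 0.431 mm

The unrestrained thermal change is αΔT L = 11.6×10⁻⁶ × 95 × 1600 = 1.763 mm.
With a force P in the spring, the elastic change of the member is PL/(AE) and that of the spring is P/k; compatibility requires their sum to equal δ_free.
P [ L/(AE) + 1/k ] = δ_free → P [ 1600/(1225×203×10³) + 1/(480×10³) ] = 1.763.
P = 1.763 / 8.517×10⁻⁶ = 207000 N.
Spring compression = P/k = 207000/(480×10³) = 0.4313 mm.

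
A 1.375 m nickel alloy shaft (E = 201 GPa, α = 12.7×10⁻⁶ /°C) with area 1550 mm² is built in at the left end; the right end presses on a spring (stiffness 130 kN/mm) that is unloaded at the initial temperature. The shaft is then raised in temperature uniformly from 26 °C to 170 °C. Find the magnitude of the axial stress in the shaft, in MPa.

σ ≈ 134 MPa (compressive)

If the spring were absent the shaft would lengthen by αΔT L = 12.7×10⁻⁶ × 144 × 1375 = 2.515 mm.
Let P be the compressive force at the spring. The shaft shortens elastically by PL/(AE) and the spring compresses by P/k; together these equal δ_free.
So P = δ_free / [L/(AE) + 1/k] = 2.515 / [ 1375/(1550×201×10³) + 1/(130×10³) ].
P = 2.515 / 1.211×10⁻⁵ = 207700 N.
σ = P/A = 207700/1550 = 134 MPa.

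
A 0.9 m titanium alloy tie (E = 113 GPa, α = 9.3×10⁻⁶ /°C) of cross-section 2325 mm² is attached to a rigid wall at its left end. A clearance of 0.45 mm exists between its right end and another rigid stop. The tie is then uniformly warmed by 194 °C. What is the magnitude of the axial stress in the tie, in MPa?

If the wall were absent the tie would grow by αΔT L = 9.3×10⁻⁶ × 194 × 900 = 1.624 mm.
This exceeds the 0.45 mm gap, so the wall pushes back. The portion of expansion that must be recovered elastically is δ_free − gap = 1.624 − 0.45 = 1.174 mm.
So σ = E(δ_free − g)/L = 113×10³ × 1.174/900 = 147.4 MPa.

σ ≈ 147 MPa (compressive)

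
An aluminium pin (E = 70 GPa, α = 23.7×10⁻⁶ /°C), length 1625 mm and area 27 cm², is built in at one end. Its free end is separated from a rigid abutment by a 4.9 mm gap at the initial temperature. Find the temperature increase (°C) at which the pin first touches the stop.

The gap closes when αΔT L = 4.9 mm, since the pin is still unstressed at that instant.
ΔT = 4.9 / (23.7×10⁻⁶ × 1625) = 127.2 °C.

ΔT ≈ 127 °C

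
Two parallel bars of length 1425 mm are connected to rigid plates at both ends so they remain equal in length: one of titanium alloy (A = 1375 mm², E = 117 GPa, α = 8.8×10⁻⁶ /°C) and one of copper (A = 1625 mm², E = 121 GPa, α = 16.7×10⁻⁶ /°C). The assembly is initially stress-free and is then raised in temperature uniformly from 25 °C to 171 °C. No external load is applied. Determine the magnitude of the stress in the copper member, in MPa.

The copper has the larger α, so on heating it would change length more than the titanium alloy if both were free. The rigid plates force a common final length, so the copper is put into compression and the titanium alloy into tension, with equal and opposite forces P (no external load).
Compatibility of the two members (thermal + elastic change equal): (α₁ − α₂)ΔT = P·[1/(A₁E₁) + 1/(A₂E₂)].
|α₁ − α₂|·ΔT = 7.9×10⁻⁶ × 146 = 0.001153.
1/(A₁E₁) + 1/(A₂E₂) = 1/(1375×117×10³) + 1/(1625×121×10³) = 1.13×10⁻⁸ N⁻¹.
P = 0.001153 / 1.13×10⁻⁸ = 102100 N = 102.1 kN.
σ_{copper} = P/A₂ = 102100/1625 = 62.8 MPa, compressive.

σ ≈ 62.8 MPa (compressive)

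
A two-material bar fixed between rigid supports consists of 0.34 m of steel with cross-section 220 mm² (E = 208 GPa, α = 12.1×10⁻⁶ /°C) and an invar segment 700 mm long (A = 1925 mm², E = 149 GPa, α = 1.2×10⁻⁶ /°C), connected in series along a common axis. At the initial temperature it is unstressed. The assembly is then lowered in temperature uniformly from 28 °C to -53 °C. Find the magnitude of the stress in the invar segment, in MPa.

σ ≈ 21.1 MPa (tensile)

With the walls removed the bar would change length by δ_free = Σ αᵢΔT Lᵢ = 12.1×10⁻⁶×81×340 + 1.2×10⁻⁶×81×700 = 0.4013 mm.
Since the ends are fixed, an axial force P builds up, equal in every segment, with P · Σ Lᵢ/(AᵢEᵢ) = δ_free.
The series flexibility is Σ Lᵢ/(AᵢEᵢ) = 340/(220×208×10³) + 700/(1925×149×10³) = 9.871×10⁻⁶ mm/N.
So P = 0.4013 / 9.871×10⁻⁶ = 40.65 kN, tensile.
σ_{invar} = P / A = 40650 / 1925 = 21.12 MPa.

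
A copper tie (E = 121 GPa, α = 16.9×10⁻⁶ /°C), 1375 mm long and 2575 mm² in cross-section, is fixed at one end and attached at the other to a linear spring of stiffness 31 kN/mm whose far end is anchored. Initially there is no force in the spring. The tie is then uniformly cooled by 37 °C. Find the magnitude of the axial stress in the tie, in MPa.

σ ≈ 9.11 MPa (tensile)

Free thermal contraction: δ_free = αΔT L = 16.9×10⁻⁶ × 37 × 1375 = 0.8598 mm.
With a force P in the spring, the elastic change of the tie is PL/(AE) and that of the spring is P/k; compatibility requires their sum to equal δ_free.
P [ L/(AE) + 1/k ] = δ_free → P [ 1375/(2575×121×10³) + 1/(31×10³) ] = 0.8598.
P = 0.8598 / 3.667×10⁻⁵ = 23450 N.
σ = P/A = 23450/2575 = 9.105 MPa.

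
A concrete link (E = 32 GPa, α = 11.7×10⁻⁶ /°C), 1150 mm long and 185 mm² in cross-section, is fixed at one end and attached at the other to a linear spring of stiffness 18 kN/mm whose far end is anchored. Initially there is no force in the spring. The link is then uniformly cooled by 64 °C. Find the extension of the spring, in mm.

δ ≈ 0.192 mm

The unrestrained thermal change is αΔT L = 11.7×10⁻⁶ × 64 × 1150 = 0.8611 mm.
With a force P in the spring, the elastic change of the link is PL/(AE) and that of the spring is P/k; compatibility requires their sum to equal δ_free.
P [ L/(AE) + 1/k ] = δ_free → P [ 1150/(185×32×10³) + 1/(18×10³) ] = 0.8611.
P = 0.8611 / 0.0002498 = 3447 N.
Spring extension = P/k = 3447/(18×10³) = 0.1915 mm.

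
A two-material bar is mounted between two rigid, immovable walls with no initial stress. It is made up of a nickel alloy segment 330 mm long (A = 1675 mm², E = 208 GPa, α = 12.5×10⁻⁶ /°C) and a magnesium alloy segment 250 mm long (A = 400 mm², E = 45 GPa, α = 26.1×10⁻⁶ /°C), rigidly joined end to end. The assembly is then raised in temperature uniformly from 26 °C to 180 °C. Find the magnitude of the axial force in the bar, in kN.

With the walls removed the bar would change length by δ_free = Σ αᵢΔT Lᵢ = 12.5×10⁻⁶×154×330 + 26.1×10⁻⁶×154×250 = 1.64 mm.
The walls prevent any net length change, so an axial force P (same in every segment) develops. Compatibility: P · Σ Lᵢ/(AᵢEᵢ) = δ_free.
The series flexibility is Σ Lᵢ/(AᵢEᵢ) = 330/(1675×208×10³) + 250/(400×45×10³) = 1.484×10⁻⁵ mm/N.
Hence P = δ_free / Σ(L/AE) = 1.64/1.484×10⁻⁵ = 110.5 kN (compressive).

P ≈ 111 kN (compressive)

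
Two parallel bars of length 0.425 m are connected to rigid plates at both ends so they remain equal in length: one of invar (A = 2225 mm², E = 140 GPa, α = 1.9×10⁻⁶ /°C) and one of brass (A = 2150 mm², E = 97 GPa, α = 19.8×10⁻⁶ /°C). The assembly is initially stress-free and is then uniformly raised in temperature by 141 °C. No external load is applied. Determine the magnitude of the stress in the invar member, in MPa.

σ ≈ 142 MPa (tensile)

Equilibrium of a rigid end plate with no external load gives equal and opposite internal forces ±P in the two members. Since α_{brass} > α_{invar}, heating drives the brass into compression and the invar into tension.
Compatibility of the two members (thermal + elastic change equal): (α₁ − α₂)ΔT = P·[1/(A₁E₁) + 1/(A₂E₂)].
|α₁ − α₂|·ΔT = 17.9×10⁻⁶ × 141 = 0.002524.
1/(A₁E₁) + 1/(A₂E₂) = 1/(2225×140×10³) + 1/(2150×97×10³) = 8.005×10⁻⁹ N⁻¹.
P = 0.002524 / 8.005×10⁻⁹ = 315300 N = 315.3 kN.
σ_{invar} = P/A₁ = 315300/2225 = 141.7 MPa, tensile.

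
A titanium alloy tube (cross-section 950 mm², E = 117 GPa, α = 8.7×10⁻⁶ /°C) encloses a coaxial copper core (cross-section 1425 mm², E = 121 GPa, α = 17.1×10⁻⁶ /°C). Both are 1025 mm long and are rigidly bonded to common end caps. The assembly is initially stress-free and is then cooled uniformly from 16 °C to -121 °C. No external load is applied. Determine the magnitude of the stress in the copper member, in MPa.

σ ≈ 54.6 MPa (tensile)

Both members must finish at the same length. With the larger α, the copper tends to over-contract; the plates restrain it, putting the copper in tension and the titanium alloy in compression. With no external load the two internal forces are equal and opposite, magnitude P.
Setting the final lengths equal and cancelling L: (α₁ − α₂)ΔT = P/(A₁E₁) + P/(A₂E₂).
|α₁ − α₂|·ΔT = 8.4×10⁻⁶ × 137 = 0.001151.
1/(A₁E₁) + 1/(A₂E₂) = 1/(950×117×10³) + 1/(1425×121×10³) = 1.48×10⁻⁸ N⁻¹.
So P = 0.001151 / 1.48×10⁻⁸ = 77.78 kN.
σ_{copper} = P/A₂ = 77780/1425 = 54.58 MPa, tensile.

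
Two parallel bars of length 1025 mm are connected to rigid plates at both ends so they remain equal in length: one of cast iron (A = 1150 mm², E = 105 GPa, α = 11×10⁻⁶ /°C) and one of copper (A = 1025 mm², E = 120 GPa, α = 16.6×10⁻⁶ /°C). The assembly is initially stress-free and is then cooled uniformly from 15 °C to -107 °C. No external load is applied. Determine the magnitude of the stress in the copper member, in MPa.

σ ≈ 40.6 MPa (tensile)

Both members must finish at the same length. With the larger α, the copper tends to over-contract; the plates restrain it, putting the copper in tension and the cast iron in compression. With no external load the two internal forces are equal and opposite, magnitude P.
Setting the final lengths equal and cancelling L: (α₁ − α₂)ΔT = P/(A₁E₁) + P/(A₂E₂).
|α₁ − α₂|·ΔT = 5.6×10⁻⁶ × 122 = 0.0006832.
1/(A₁E₁) + 1/(A₂E₂) = 1/(1150×105×10³) + 1/(1025×120×10³) = 1.641×10⁻⁸ N⁻¹.
So P = 0.0006832 / 1.641×10⁻⁸ = 41.63 kN.
σ_{copper} = P/A₂ = 41630/1025 = 40.61 MPa, tensile.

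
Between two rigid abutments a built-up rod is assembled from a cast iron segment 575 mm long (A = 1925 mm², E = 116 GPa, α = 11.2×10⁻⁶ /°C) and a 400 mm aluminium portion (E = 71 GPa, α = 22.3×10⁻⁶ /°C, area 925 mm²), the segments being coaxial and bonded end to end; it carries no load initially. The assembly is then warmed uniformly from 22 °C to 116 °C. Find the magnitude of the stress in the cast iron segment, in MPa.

σ ≈ 86.6 MPa (compressive)

If the supports were absent, the total length change would be Σ αᵢΔT Lᵢ = 11.2×10⁻⁶×94×575 + 22.3×10⁻⁶×94×400 = 1.444 mm.
The rigid supports impose zero overall length change; the single axial force P common to all segments must satisfy P Σ Lᵢ/(AᵢEᵢ) = δ_free.
The series flexibility is Σ Lᵢ/(AᵢEᵢ) = 575/(1925×116×10³) + 400/(925×71×10³) = 8.666×10⁻⁶ mm/N.
P = 1.444 / 8.666×10⁻⁶ = 166600 N = 166.6 kN, compressive.
σ_{cast iron} = P / A = 166600 / 1925 = 86.55 MPa.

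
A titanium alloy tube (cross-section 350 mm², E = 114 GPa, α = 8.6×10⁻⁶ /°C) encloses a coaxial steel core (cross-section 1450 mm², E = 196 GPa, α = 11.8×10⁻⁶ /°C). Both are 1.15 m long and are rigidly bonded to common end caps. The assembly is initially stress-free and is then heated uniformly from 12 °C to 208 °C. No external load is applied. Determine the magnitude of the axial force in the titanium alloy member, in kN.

Both members must finish at the same length. With the larger α, the steel tends to over-expand; the plates restrain it, putting the steel in compression and the titanium alloy in tension. With no external load the two internal forces are equal and opposite, magnitude P.
Equating the net (thermal + elastic) strains gives |α₁ − α₂|·ΔT = P·[1/(A₁E₁) + 1/(A₂E₂)].
|α₁ − α₂|·ΔT = 3.2×10⁻⁶ × 196 = 0.0006272.
1/(A₁E₁) + 1/(A₂E₂) = 1/(350×114×10³) + 1/(1450×196×10³) = 2.858×10⁻⁸ N⁻¹.
So P = 0.0006272 / 2.858×10⁻⁸ = 21.94 kN.

P ≈ 21.9 kN (tensile in the titanium alloy)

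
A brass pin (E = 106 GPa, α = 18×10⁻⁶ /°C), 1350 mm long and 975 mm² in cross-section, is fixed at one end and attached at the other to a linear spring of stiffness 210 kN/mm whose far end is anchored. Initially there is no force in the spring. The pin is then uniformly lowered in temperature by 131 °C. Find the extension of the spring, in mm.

δ ≈ 0.85 mm

The unrestrained thermal change is αΔT L = 18×10⁻⁶ × 131 × 1350 = 3.183 mm.
Let P be the tensile force in the spring. The pin extends elastically by PL/(AE) and the spring stretches by P/k; together these equal δ_free.
So P = δ_free / [L/(AE) + 1/k] = 3.183 / [ 1350/(975×106×10³) + 1/(210×10³) ].
P = 3.183 / 1.782×10⁻⁵ = 178600 N.
Spring extension = P/k = 178600/(210×10³) = 0.8504 mm.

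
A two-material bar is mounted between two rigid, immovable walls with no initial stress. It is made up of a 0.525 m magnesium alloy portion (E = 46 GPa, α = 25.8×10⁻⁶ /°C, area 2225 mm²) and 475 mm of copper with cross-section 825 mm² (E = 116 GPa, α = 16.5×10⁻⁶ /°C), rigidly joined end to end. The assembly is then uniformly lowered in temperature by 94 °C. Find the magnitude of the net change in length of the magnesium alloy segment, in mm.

|ΔL| ≈ 0.252 mm

If the supports were absent, the total length change would be Σ αᵢΔT Lᵢ = 25.8×10⁻⁶×94×525 + 16.5×10⁻⁶×94×475 = 2.01 mm.
The rigid supports impose zero overall length change; the single axial force P common to all segments must satisfy P Σ Lᵢ/(AᵢEᵢ) = δ_free.
The series flexibility is Σ Lᵢ/(AᵢEᵢ) = 525/(2225×46×10³) + 475/(825×116×10³) = 1.009×10⁻⁵ mm/N.
So P = 2.01 / 1.009×10⁻⁵ = 199.1 kN, tensile.
For the magnesium alloy segment, free thermal change = 25.8×10⁻⁶×94×525 = 1.273 mm and elastic change from P = 199100×525/(2225×46×10³) = 1.022 mm; these oppose, so the net change is 0.252 mm (segment shortens).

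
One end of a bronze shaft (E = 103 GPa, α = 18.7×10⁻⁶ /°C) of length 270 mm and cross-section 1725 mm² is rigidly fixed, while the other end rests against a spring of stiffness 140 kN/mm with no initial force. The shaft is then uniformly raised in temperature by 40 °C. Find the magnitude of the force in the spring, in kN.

Free thermal expansion: δ_free = αΔT L = 18.7×10⁻⁶ × 40 × 270 = 0.202 mm.
Let P be the compressive force at the spring. The shaft shortens elastically by PL/(AE) and the spring compresses by P/k; together these equal δ_free.
So P = δ_free / [L/(AE) + 1/k] = 0.202 / [ 270/(1725×103×10³) + 1/(140×10³) ].
P = 0.202 / 8.662×10⁻⁶ = 23310 N.

P ≈ 23.3 kN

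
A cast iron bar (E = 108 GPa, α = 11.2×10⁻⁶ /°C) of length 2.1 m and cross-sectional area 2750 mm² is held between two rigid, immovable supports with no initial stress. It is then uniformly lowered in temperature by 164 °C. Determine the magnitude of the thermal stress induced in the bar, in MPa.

With length fixed, the mechanical strain must cancel the thermal strain αΔT = 11.2×10⁻⁶ × 164 = 1836.8×10⁻⁶.
σ = EαΔT = 108×10³ × 11.2×10⁻⁶ × 164 = 198.4 MPa (tensile; the bar is trying to contract).

σ ≈ 198 MPa (tensile)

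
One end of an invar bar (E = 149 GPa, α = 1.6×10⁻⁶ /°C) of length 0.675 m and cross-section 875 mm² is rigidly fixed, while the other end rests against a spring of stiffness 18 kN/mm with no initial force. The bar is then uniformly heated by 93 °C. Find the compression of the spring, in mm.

δ ≈ 0.0919 mm

The unrestrained thermal change is αΔT L = 1.6×10⁻⁶ × 93 × 675 = 0.1004 mm.
With a force P in the spring, the elastic change of the bar is PL/(AE) and that of the spring is P/k; compatibility requires their sum to equal δ_free.
P [ L/(AE) + 1/k ] = δ_free → P [ 675/(875×149×10³) + 1/(18×10³) ] = 0.1004.
P = 0.1004 / 6.073×10⁻⁵ = 1654 N.
Spring compression = P/k = 1654/(18×10³) = 0.09188 mm.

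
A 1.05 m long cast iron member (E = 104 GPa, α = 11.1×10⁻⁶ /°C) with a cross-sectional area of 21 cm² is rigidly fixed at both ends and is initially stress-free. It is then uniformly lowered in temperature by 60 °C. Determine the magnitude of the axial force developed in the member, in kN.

With zero net strain, σ = E·αΔT = 104 GPa × 11.1×10⁻⁶ × 60 = 69.26 MPa.
Then P = σA = 69.26 × 2100 mm² = 145.5 kN, tensile.

P ≈ 145 kN (tensile)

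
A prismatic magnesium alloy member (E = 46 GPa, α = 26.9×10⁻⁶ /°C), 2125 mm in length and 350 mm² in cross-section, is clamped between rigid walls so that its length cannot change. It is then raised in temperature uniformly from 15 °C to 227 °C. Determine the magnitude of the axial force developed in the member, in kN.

P ≈ 91.8 kN (compressive)

The ends cannot move, so σ = EαΔT = 46×10³ × 26.9×10⁻⁶ × 212 = 262.3 MPa.
Axial force P = σA = 262.3 × 350 = 91820 N = 91.82 kN, compressive.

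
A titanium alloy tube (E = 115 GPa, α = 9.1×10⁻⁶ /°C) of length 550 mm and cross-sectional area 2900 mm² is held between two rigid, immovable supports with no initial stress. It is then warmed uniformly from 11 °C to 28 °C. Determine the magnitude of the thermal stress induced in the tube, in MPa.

Because both ends are immovable the net strain is zero, and the suppressed thermal strain is αΔT = 9.1×10⁻⁶ × 17 = 154.7×10⁻⁶.
Hence σ = E·αΔT = 115×10³ × 154.7×10⁻⁶ = 17.79 MPa, compressive.

σ ≈ 17.8 MPa (compressive)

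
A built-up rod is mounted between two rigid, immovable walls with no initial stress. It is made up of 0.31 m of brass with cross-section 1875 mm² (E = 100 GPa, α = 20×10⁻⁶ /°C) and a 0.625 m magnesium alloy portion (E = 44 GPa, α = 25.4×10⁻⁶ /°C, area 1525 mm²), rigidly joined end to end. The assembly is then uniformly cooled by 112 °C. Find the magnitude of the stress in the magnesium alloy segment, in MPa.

If the supports were absent, the total length change would be Σ αᵢΔT Lᵢ = 20×10⁻⁶×112×310 + 25.4×10⁻⁶×112×625 = 2.472 mm.
The rigid supports impose zero overall length change; the single axial force P common to all segments must satisfy P Σ Lᵢ/(AᵢEᵢ) = δ_free.
The series flexibility is Σ Lᵢ/(AᵢEᵢ) = 310/(1875×100×10³) + 625/(1525×44×10³) = 1.097×10⁻⁵ mm/N.
Hence P = δ_free / Σ(L/AE) = 2.472/1.097×10⁻⁵ = 225.4 kN (tensile).
σ_{magnesium alloy} = P / A = 225400 / 1525 = 147.8 MPa.

σ ≈ 148 MPa (tensile)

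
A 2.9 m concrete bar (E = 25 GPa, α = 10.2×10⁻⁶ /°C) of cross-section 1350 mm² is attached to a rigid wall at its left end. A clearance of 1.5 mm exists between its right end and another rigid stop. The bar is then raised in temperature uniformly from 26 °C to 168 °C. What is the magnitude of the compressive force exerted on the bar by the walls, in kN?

Unrestrained expansion: δ_free = αΔT L = 10.2×10⁻⁶ × 142 × 2900 = 4.2 mm.
After closing the 1.5 mm clearance, 4.2 − 1.5 = 2.7 mm of expansion remains to be suppressed by the wall.
So σ = E(δ_free − g)/L = 25×10³ × 2.7/2900 = 23.28 MPa.
Force on the wall = σA = 23.28 × 1350 mm² = 31.43 kN.

P ≈ 31.4 kN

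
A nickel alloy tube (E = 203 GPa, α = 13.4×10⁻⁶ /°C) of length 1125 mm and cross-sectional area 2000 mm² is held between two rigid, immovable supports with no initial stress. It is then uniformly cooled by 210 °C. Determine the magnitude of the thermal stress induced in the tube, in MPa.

σ ≈ 571 MPa (tensile)

The supports are rigid, so the total axial strain is zero. The restrained thermal strain is ε = αΔT = 13.4×10⁻⁶ × 210 = 2814×10⁻⁶.
σ = EαΔT = 203×10³ × 13.4×10⁻⁶ × 210 = 571.2 MPa (tensile; the tube is trying to contract).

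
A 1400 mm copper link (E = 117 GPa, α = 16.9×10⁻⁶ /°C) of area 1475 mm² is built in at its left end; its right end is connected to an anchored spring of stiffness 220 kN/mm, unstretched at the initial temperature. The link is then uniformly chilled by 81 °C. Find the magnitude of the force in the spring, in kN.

The unrestrained thermal change is αΔT L = 16.9×10⁻⁶ × 81 × 1400 = 1.916 mm.
With a force P in the spring, the elastic change of the link is PL/(AE) and that of the spring is P/k; compatibility requires their sum to equal δ_free.
P [ L/(AE) + 1/k ] = δ_free → P [ 1400/(1475×117×10³) + 1/(220×10³) ] = 1.916.
P = 1.916 / 1.266×10⁻⁵ = 151400 N.

P ≈ 151 kN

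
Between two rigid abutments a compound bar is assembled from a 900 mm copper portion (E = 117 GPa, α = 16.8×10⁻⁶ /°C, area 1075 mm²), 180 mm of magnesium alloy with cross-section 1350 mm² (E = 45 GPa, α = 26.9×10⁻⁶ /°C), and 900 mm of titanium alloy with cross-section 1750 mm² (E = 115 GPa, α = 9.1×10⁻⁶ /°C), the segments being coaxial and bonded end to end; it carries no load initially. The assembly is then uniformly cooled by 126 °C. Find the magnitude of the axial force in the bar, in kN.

P ≈ 243 kN (tensile)

Free thermal contraction of the whole bar: Σ αᵢΔT Lᵢ = 16.8×10⁻⁶×126×900 + 26.9×10⁻⁶×126×180 + 9.1×10⁻⁶×126×900 = 3.547 mm.
The rigid supports impose zero overall length change; the single axial force P common to all segments must satisfy P Σ Lᵢ/(AᵢEᵢ) = δ_free.
Σ Lᵢ/(AᵢEᵢ) = 900/(1075×117×10³) + 180/(1350×45×10³) + 900/(1750×115×10³) = 1.459×10⁻⁵ mm/N.
So P = 3.547 / 1.459×10⁻⁵ = 243.1 kN, tensile.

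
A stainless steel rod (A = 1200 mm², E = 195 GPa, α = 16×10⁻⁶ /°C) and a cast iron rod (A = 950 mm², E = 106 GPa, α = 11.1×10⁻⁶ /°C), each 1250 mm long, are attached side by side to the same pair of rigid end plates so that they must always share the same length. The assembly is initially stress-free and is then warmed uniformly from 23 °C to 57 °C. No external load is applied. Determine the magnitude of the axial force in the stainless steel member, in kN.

P ≈ 11.7 kN (compressive in the stainless steel)

Equilibrium of a rigid end plate with no external load gives equal and opposite internal forces ±P in the two members. Since α_{stainless steel} > α_{cast iron}, heating drives the stainless steel into compression and the cast iron into tension.
Setting the final lengths equal and cancelling L: (α₁ − α₂)ΔT = P/(A₁E₁) + P/(A₂E₂).
|α₁ − α₂|·ΔT = 4.9×10⁻⁶ × 34 = 0.0001666.
1/(A₁E₁) + 1/(A₂E₂) = 1/(1200×195×10³) + 1/(950×106×10³) = 1.42×10⁻⁸ N⁻¹.
P = 0.0001666 / 1.42×10⁻⁸ = 11730 N = 11.73 kN.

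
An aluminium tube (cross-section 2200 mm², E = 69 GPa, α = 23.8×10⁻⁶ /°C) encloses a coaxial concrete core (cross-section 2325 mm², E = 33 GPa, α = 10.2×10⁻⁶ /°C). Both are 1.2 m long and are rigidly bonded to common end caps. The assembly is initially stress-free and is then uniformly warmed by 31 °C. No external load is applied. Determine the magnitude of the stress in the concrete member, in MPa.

Both members must finish at the same length. With the larger α, the aluminium tends to over-expand; the plates restrain it, putting the aluminium in compression and the concrete in tension. With no external load the two internal forces are equal and opposite, magnitude P.
Setting the final lengths equal and cancelling L: (α₁ − α₂)ΔT = P/(A₁E₁) + P/(A₂E₂).
|α₁ − α₂|·ΔT = 13.6×10⁻⁶ × 31 = 0.0004216.
1/(A₁E₁) + 1/(A₂E₂) = 1/(2200×69×10³) + 1/(2325×33×10³) = 1.962×10⁻⁸ N⁻¹.
So P = 0.0004216 / 1.962×10⁻⁸ = 21.49 kN.
σ_{concrete} = P/A₂ = 21490/2325 = 9.242 MPa, tensile.

σ ≈ 9.24 MPa (tensile)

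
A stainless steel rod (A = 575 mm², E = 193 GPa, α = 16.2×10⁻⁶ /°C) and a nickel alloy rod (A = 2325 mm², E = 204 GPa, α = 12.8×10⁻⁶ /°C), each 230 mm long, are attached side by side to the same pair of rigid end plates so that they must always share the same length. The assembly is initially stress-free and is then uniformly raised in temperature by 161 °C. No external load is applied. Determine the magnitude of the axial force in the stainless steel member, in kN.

Both members must finish at the same length. With the larger α, the stainless steel tends to over-expand; the plates restrain it, putting the stainless steel in compression and the nickel alloy in tension. With no external load the two internal forces are equal and opposite, magnitude P.
Compatibility of the two members (thermal + elastic change equal): (α₁ − α₂)ΔT = P·[1/(A₁E₁) + 1/(A₂E₂)].
|α₁ − α₂|·ΔT = 3.4×10⁻⁶ × 161 = 0.0005474.
1/(A₁E₁) + 1/(A₂E₂) = 1/(575×193×10³) + 1/(2325×204×10³) = 1.112×10⁻⁸ N⁻¹.
So P = 0.0005474 / 1.112×10⁻⁸ = 49.23 kN.

P ≈ 49.2 kN (compressive in the stainless steel)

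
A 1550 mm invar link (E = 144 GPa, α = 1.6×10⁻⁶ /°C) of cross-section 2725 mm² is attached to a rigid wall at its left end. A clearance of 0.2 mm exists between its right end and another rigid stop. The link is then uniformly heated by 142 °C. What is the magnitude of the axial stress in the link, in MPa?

σ ≈ 14.1 MPa (compressive)

Free thermal elongation = αΔT L = 1.6×10⁻⁶ × 142 × 1550 = 0.3522 mm.
This exceeds the 0.2 mm gap, so the wall pushes back. The portion of expansion that must be recovered elastically is δ_free − gap = 0.3522 − 0.2 = 0.1522 mm.
So σ = E(δ_free − g)/L = 144×10³ × 0.1522/1550 = 14.14 MPa.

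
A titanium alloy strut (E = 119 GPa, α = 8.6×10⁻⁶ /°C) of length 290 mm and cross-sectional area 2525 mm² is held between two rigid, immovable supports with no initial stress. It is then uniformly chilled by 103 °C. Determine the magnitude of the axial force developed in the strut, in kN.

P ≈ 266 kN (tensile)

The ends cannot move, so σ = EαΔT = 119×10³ × 8.6×10⁻⁶ × 103 = 105.4 MPa.
Axial force P = σA = 105.4 × 2525 = 266200 N = 266.2 kN, tensile.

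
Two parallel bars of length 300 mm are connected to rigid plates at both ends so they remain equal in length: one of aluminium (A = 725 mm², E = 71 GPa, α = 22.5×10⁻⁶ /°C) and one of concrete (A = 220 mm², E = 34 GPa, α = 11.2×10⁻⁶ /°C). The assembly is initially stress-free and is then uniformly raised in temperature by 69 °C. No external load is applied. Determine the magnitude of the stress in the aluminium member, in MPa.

σ ≈ 7.02 MPa (compressive)

The aluminium has the larger α, so on heating it would change length more than the concrete if both were free. The rigid plates force a common final length, so the aluminium is put into compression and the concrete into tension, with equal and opposite forces P (no external load).
Setting the final lengths equal and cancelling L: (α₁ − α₂)ΔT = P/(A₁E₁) + P/(A₂E₂).
|α₁ − α₂|·ΔT = 11.3×10⁻⁶ × 69 = 0.0007797.
1/(A₁E₁) + 1/(A₂E₂) = 1/(725×71×10³) + 1/(220×34×10³) = 1.531×10⁻⁷ N⁻¹.
P = 0.0007797 / 1.531×10⁻⁷ = 5092 N = 5.092 kN.
σ_{aluminium} = P/A₁ = 5092/725 = 7.024 MPa, compressive.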